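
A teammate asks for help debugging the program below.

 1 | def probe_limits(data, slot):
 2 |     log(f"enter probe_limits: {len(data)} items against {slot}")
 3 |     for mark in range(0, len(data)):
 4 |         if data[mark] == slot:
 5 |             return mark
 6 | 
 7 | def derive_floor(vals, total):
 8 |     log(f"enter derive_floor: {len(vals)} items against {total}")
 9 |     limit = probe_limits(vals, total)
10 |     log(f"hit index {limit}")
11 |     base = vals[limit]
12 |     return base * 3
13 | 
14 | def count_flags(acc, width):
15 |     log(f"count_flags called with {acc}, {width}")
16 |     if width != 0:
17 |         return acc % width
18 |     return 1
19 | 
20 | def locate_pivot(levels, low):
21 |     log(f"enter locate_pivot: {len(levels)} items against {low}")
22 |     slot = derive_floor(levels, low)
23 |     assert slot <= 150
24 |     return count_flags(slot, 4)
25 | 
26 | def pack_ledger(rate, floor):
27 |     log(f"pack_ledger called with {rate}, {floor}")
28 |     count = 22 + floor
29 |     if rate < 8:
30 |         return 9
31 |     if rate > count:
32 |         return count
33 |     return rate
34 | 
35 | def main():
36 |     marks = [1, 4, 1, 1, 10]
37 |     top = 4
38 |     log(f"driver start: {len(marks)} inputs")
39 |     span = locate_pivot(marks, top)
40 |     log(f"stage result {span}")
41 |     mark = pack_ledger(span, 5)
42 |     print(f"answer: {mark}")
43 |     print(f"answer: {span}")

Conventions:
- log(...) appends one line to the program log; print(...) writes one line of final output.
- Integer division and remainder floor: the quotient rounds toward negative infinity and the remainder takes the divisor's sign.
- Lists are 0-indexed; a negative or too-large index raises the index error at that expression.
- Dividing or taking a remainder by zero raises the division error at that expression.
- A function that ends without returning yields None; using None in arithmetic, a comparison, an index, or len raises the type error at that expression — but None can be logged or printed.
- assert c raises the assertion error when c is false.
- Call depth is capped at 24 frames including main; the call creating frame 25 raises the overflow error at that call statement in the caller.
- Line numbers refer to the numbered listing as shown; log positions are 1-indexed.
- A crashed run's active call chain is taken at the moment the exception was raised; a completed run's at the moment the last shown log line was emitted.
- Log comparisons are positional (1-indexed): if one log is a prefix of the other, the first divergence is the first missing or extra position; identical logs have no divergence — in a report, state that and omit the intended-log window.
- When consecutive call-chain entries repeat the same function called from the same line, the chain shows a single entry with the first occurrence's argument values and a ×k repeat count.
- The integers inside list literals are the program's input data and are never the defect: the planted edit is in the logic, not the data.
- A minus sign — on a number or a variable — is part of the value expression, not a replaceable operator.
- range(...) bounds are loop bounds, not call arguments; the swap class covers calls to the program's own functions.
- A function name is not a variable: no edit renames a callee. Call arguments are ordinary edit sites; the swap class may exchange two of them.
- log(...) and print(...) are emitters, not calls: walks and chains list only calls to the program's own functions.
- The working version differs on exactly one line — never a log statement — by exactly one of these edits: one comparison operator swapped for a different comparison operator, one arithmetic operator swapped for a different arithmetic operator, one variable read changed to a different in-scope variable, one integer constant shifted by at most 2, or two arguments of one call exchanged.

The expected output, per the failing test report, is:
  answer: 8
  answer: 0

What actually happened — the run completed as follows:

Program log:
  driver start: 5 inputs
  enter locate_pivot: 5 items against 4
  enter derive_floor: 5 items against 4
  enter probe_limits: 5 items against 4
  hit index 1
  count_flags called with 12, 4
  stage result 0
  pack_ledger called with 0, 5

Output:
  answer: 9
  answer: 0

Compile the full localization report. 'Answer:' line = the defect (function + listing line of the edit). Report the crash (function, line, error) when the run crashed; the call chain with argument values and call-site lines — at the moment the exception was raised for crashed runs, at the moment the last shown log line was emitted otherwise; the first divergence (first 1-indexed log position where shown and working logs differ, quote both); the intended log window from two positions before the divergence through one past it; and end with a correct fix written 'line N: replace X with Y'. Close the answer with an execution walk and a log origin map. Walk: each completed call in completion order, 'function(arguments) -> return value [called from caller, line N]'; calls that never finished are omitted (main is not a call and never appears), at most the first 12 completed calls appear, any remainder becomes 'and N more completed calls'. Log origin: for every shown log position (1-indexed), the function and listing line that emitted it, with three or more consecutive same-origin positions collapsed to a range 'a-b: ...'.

Answer: the defect is in pack_ledger at line 30.
Core observation: Nothing in the log betrays the bug — only the output does.
Call chain: main -> pack_ledger(0, 5) (called at line 41).
First divergence: none — the logs agree in full.
Execution walk:
  probe_limits([1, 4, 1, 1, 10], 4) -> 1  [called from derive_floor, line 9]
  derive_floor([1, 4, 1, 1, 10], 4) -> 12  [called from locate_pivot, line 22]
  count_flags(12, 4) -> 0  [called from locate_pivot, line 24]
  locate_pivot([1, 4, 1, 1, 10], 4) -> 0  [called from main, line 39]
  pack_ledger(0, 5) -> 9  [called from main, line 41]
Log line origins:
  1: logged in main at line 38
  2: logged in locate_pivot at line 21
  3: logged in derive_floor at line 8
  4: logged in probe_limits at line 2
  5: logged in derive_floor at line 10
  6: logged in count_flags at line 15
  7: logged in main at line 40
  8: logged in pack_ledger at line 27
A correct fix: line 30: replace `9` with `8`.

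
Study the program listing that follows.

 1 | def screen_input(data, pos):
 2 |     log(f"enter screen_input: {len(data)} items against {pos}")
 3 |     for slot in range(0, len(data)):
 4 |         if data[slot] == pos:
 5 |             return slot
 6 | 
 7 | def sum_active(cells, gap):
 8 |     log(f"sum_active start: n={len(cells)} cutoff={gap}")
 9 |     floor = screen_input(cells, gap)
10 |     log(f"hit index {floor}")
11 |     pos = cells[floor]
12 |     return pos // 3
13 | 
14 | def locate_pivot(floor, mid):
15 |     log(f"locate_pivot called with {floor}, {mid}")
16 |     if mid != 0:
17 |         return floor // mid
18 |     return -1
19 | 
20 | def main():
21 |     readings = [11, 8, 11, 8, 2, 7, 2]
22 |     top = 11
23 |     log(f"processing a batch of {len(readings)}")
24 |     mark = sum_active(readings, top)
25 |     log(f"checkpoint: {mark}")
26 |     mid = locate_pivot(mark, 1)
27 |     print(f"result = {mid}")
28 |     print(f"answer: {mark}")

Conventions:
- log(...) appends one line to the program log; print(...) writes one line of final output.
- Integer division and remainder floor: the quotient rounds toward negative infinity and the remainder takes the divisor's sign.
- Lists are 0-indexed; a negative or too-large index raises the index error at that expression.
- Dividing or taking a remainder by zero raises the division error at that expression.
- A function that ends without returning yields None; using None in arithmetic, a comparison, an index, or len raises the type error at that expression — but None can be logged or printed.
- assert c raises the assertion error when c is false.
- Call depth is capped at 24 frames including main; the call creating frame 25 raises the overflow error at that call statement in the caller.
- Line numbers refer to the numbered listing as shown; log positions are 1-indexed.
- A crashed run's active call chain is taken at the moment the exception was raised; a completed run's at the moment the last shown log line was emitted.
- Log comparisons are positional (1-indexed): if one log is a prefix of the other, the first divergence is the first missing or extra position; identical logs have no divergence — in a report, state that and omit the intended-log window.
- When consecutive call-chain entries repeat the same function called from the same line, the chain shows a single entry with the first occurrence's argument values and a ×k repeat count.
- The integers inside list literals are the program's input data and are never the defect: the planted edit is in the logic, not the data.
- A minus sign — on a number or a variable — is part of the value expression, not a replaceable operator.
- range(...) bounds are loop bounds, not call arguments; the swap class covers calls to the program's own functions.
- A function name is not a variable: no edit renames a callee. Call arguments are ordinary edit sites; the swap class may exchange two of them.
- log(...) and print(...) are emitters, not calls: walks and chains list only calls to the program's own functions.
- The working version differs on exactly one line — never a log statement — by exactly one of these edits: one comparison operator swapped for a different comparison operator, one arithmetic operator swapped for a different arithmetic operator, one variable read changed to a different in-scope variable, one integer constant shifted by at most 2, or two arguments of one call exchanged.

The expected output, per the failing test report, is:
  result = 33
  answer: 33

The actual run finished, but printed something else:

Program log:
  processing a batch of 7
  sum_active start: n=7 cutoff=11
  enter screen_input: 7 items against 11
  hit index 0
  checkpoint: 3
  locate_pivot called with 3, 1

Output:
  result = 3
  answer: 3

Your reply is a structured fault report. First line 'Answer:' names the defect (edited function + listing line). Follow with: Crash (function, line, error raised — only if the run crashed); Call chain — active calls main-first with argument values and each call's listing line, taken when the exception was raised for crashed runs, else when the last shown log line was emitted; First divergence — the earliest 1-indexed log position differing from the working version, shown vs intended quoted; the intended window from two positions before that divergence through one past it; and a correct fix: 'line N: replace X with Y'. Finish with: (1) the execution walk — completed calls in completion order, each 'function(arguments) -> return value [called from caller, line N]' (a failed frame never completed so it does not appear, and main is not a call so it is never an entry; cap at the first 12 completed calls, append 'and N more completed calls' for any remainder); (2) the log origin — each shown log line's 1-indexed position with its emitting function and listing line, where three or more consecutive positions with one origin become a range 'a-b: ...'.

Answer: the defect is in sum_active at line 12.
Key observation: Everything matches until log position 5, which reads 'checkpoint: 3' in place of 'checkpoint: 33'.
Call chain: main -> locate_pivot(3, 1) (called at line 26).
First divergence: position 5 — the shown line 'checkpoint: 3' should read 'checkpoint: 33'.
Intended log window:
  3: enter screen_input: 7 items against 11
  4: hit index 0
  5: checkpoint: 33
  6: locate_pivot called with 33, 1
Execution walk:
  screen_input([11, 8, 11, 8, 2, 7, 2], 11) -> 0  [called from sum_active, line 9]
  sum_active([11, 8, 11, 8, 2, 7, 2], 11) -> 3  [called from main, line 24]
  locate_pivot(3, 1) -> 3  [called from main, line 26]
Log origin:
  1 — main, line 23
  2 — sum_active, line 8
  3 — screen_input, line 2
  4 — sum_active, line 10
  5 — main, line 25
  6 — locate_pivot, line 15
A correct fix: line 12: replace `//` with `*`.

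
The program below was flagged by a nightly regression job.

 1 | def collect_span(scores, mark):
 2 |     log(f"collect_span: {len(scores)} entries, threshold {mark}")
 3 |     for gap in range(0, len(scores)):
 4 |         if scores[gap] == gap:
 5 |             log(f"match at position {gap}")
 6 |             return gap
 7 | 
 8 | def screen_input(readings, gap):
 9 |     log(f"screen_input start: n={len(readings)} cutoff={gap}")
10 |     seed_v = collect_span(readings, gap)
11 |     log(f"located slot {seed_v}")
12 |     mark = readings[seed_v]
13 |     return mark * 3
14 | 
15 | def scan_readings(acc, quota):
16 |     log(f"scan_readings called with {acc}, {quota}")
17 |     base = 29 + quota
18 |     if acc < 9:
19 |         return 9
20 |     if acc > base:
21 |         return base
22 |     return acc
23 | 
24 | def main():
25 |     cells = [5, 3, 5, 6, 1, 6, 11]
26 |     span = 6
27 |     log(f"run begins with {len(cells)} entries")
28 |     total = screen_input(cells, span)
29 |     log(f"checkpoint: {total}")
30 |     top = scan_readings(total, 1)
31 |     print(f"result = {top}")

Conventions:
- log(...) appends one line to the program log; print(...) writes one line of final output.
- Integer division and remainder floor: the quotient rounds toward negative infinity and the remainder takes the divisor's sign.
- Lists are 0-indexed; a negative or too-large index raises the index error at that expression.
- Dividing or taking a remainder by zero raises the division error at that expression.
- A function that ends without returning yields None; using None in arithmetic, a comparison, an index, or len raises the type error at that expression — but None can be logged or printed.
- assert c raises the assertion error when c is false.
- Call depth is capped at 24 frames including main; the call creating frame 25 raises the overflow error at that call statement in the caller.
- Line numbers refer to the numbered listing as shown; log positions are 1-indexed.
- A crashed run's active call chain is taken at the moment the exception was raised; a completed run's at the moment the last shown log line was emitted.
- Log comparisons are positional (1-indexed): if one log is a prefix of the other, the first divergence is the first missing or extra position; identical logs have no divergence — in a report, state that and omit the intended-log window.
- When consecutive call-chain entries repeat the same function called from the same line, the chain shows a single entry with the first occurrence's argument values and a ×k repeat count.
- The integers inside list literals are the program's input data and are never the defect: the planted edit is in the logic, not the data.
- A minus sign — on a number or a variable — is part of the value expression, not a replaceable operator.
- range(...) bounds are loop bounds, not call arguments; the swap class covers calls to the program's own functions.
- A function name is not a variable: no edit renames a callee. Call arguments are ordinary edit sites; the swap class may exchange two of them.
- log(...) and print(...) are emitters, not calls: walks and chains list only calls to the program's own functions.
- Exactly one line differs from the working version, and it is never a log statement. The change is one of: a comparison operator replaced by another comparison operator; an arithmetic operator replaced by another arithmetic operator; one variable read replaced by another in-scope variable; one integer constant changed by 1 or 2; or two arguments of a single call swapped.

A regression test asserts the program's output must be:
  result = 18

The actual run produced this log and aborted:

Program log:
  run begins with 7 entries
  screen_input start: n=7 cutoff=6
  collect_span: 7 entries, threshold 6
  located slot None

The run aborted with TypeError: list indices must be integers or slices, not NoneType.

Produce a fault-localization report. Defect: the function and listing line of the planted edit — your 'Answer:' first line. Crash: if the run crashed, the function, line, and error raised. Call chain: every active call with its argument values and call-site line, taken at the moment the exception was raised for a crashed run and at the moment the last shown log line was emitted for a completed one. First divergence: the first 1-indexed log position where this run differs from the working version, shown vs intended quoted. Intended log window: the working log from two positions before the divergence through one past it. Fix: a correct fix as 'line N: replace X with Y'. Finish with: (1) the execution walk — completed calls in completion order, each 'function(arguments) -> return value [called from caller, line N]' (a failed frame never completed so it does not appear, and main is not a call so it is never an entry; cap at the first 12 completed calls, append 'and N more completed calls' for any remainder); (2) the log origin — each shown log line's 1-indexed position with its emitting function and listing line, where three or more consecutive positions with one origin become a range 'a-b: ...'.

Answer: the defect is in collect_span at line 4.
Core observation: The earliest visible damage is log position 4 — 'located slot None' rather than the intended 'match at position 3'.
Crash: screen_input, line 12, TypeError.
Call chain: main -> screen_input([5, 3, 5, 6, 1, 6, 11], 6) (called at line 28).
First divergence: position 4 — shown 'located slot None', intended 'match at position 3'.
Intended log window:
  2: screen_input start: n=7 cutoff=6
  3: collect_span: 7 entries, threshold 6
  4: match at position 3
  5: located slot 3
Execution walk:
  collect_span([5, 3, 5, 6, 1, 6, 11], 6) -> None  [called from screen_input, line 10]
Origin of each log line:
  1 — main, line 27
  2 — screen_input, line 9
  3 — collect_span, line 2
  4 — screen_input, line 11
A correct fix: line 4: replace `scores[gap] == gap` with `scores[gap] == mark`.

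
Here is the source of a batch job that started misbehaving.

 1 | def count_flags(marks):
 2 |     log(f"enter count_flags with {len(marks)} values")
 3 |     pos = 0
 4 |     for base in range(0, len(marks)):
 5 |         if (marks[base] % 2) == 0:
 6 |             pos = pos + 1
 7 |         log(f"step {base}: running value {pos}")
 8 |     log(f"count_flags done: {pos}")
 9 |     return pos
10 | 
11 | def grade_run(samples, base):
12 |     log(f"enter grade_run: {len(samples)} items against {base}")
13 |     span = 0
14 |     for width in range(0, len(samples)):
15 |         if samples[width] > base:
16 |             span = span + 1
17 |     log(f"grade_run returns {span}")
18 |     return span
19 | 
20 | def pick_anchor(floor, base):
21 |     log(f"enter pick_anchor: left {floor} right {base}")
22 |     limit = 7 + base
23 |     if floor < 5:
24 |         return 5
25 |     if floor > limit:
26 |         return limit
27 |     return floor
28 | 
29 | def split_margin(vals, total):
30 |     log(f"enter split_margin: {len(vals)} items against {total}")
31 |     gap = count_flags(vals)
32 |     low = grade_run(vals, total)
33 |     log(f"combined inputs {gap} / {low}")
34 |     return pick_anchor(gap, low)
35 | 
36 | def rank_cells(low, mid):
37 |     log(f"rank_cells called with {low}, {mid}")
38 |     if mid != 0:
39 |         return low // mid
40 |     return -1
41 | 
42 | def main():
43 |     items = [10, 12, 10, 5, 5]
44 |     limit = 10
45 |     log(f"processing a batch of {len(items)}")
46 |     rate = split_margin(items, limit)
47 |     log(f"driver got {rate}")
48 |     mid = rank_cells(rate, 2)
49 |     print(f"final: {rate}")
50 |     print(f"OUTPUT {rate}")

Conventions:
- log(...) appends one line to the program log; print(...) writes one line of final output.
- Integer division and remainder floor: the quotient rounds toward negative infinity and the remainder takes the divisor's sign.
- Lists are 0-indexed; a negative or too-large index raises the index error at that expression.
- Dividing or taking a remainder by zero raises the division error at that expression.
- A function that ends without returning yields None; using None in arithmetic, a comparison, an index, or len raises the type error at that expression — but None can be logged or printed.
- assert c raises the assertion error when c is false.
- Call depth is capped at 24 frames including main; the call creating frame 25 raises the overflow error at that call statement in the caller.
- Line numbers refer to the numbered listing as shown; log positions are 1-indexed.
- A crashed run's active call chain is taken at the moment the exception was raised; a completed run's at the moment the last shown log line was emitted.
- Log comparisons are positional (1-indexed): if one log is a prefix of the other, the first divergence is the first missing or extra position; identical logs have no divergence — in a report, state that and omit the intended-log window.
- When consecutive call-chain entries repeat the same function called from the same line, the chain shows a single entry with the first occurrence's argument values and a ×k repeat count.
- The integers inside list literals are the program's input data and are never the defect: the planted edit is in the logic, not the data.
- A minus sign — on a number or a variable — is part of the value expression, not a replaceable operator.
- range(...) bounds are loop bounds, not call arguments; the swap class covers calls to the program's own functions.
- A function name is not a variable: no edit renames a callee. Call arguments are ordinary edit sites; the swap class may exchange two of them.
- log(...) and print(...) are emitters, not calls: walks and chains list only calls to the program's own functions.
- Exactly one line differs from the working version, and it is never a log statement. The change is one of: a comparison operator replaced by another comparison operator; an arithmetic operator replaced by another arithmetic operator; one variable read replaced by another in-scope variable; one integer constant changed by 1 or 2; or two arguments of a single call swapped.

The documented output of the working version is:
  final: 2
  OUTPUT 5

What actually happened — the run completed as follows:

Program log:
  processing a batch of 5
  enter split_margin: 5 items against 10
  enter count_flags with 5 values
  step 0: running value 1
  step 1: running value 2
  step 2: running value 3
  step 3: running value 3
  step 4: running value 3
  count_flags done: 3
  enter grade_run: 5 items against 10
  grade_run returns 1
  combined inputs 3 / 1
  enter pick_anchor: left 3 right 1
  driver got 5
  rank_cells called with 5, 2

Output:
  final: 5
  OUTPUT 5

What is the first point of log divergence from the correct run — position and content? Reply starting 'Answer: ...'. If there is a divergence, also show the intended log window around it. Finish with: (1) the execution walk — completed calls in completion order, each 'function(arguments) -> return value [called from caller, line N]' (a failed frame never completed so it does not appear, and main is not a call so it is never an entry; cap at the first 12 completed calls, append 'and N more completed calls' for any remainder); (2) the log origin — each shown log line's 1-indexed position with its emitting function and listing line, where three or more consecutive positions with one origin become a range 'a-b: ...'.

Answer: none; the two logs match at every position.
Execution walk:
  count_flags([10, 12, 10, 5, 5]) -> 3  [called from split_margin, line 31]
  grade_run([10, 12, 10, 5, 5], 10) -> 1  [called from split_margin, line 32]
  pick_anchor(3, 1) -> 5  [called from split_margin, line 34]
  split_margin([10, 12, 10, 5, 5], 10) -> 5  [called from main, line 46]
  rank_cells(5, 2) -> 2  [called from main, line 48]
Log line origins:
  1: logged in main at line 45
  2: logged in split_margin at line 30
  3: logged in count_flags at line 2
  4-8: logged in count_flags at line 7
  9: logged in count_flags at line 8
  10: logged in grade_run at line 12
  11: logged in grade_run at line 17
  12: logged in split_margin at line 33
  13: logged in pick_anchor at line 21
  14: logged in main at line 47
  15: logged in rank_cells at line 37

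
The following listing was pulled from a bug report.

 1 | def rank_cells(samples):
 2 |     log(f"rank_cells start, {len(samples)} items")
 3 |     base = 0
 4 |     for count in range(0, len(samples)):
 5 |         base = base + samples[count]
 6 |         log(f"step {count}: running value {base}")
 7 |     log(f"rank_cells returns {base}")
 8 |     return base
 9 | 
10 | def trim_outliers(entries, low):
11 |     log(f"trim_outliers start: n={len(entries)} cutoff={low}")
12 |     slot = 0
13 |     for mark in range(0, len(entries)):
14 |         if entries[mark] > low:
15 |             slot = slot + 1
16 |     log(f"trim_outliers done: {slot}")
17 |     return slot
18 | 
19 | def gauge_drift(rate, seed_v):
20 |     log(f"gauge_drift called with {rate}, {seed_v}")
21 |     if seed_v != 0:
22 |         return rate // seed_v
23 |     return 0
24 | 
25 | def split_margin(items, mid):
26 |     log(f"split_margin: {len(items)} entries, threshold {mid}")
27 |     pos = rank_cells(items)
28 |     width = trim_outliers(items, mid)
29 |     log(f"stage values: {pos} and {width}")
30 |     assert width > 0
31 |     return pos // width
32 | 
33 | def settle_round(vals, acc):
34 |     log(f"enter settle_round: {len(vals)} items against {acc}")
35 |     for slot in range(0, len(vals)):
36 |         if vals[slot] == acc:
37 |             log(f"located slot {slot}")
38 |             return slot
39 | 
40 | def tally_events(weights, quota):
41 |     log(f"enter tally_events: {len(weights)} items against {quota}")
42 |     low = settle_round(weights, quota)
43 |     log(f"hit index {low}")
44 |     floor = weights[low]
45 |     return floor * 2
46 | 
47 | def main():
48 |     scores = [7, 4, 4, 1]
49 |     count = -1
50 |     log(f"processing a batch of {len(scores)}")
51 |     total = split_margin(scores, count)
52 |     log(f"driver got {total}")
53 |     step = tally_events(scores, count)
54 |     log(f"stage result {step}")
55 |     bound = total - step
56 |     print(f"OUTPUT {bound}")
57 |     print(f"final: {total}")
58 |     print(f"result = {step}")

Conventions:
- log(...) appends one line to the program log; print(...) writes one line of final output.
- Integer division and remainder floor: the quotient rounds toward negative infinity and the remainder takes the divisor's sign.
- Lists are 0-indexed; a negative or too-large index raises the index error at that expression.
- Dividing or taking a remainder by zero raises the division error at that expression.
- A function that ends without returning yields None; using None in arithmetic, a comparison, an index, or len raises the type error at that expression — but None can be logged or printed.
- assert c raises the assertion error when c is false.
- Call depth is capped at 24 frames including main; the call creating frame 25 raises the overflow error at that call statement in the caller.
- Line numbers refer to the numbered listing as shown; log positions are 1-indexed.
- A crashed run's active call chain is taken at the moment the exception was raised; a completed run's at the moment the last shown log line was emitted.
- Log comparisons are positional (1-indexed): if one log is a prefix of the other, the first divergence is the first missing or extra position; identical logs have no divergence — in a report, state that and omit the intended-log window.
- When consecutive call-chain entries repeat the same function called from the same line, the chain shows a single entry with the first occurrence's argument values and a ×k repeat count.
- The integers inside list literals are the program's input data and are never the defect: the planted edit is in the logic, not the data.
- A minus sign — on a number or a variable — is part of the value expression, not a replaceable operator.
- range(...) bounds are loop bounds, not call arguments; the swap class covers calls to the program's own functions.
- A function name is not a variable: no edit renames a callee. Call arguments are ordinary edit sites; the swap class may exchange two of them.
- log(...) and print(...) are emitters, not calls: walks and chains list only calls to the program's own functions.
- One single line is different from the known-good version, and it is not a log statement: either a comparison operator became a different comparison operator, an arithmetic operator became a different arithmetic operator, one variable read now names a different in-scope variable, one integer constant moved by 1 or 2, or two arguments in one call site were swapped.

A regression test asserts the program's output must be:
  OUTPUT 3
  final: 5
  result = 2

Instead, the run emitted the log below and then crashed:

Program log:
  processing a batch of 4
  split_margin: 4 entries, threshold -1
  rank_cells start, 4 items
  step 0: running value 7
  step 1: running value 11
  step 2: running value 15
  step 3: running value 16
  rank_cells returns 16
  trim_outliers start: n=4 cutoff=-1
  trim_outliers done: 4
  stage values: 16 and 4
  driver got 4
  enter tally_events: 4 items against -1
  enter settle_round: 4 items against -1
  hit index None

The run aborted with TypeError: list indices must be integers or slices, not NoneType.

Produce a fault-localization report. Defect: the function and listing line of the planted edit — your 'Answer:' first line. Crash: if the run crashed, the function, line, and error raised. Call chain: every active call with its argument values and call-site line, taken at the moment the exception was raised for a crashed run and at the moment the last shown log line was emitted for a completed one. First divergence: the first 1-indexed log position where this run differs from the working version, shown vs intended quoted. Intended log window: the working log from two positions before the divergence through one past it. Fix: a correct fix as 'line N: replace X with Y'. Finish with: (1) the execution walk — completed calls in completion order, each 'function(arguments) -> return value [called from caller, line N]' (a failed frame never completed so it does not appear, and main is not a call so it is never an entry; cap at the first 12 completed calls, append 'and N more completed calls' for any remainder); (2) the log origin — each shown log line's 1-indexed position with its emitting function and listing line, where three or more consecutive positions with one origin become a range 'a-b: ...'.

Answer: the defect is in main at line 49.
Key observation: Everything matches until log position 2, which reads 'split_margin: 4 entries, threshold -1' in place of 'split_margin: 4 entries, threshold 1'.
Crash: tally_events, line 44, TypeError.
Call chain: main -> tally_events([7, 4, 4, 1], -1) (called at line 53).
First divergence: position 2; shown 'split_margin: 4 entries, threshold -1' vs intended 'split_margin: 4 entries, threshold 1'.
Intended log window:
  1: processing a batch of 4
  2: split_margin: 4 entries, threshold 1
  3: rank_cells start, 4 items
Execution walk:
  rank_cells([7, 4, 4, 1]) -> 16  [called from split_margin, line 27]
  trim_outliers([7, 4, 4, 1], -1) -> 4  [called from split_margin, line 28]
  split_margin([7, 4, 4, 1], -1) -> 4  [called from main, line 51]
  settle_round([7, 4, 4, 1], -1) -> None  [called from tally_events, line 42]
Origin of each log line:
  1: logged in main at line 50
  2: logged in split_margin at line 26
  3: logged in rank_cells at line 2
  4-7: logged in rank_cells at line 6
  8: logged in rank_cells at line 7
  9: logged in trim_outliers at line 11
  10: logged in trim_outliers at line 16
  11: logged in split_margin at line 29
  12: logged in main at line 52
  13: logged in tally_events at line 41
  14: logged in settle_round at line 34
  15: logged in tally_events at line 43
A correct fix: line 49: replace `-1` with `1`.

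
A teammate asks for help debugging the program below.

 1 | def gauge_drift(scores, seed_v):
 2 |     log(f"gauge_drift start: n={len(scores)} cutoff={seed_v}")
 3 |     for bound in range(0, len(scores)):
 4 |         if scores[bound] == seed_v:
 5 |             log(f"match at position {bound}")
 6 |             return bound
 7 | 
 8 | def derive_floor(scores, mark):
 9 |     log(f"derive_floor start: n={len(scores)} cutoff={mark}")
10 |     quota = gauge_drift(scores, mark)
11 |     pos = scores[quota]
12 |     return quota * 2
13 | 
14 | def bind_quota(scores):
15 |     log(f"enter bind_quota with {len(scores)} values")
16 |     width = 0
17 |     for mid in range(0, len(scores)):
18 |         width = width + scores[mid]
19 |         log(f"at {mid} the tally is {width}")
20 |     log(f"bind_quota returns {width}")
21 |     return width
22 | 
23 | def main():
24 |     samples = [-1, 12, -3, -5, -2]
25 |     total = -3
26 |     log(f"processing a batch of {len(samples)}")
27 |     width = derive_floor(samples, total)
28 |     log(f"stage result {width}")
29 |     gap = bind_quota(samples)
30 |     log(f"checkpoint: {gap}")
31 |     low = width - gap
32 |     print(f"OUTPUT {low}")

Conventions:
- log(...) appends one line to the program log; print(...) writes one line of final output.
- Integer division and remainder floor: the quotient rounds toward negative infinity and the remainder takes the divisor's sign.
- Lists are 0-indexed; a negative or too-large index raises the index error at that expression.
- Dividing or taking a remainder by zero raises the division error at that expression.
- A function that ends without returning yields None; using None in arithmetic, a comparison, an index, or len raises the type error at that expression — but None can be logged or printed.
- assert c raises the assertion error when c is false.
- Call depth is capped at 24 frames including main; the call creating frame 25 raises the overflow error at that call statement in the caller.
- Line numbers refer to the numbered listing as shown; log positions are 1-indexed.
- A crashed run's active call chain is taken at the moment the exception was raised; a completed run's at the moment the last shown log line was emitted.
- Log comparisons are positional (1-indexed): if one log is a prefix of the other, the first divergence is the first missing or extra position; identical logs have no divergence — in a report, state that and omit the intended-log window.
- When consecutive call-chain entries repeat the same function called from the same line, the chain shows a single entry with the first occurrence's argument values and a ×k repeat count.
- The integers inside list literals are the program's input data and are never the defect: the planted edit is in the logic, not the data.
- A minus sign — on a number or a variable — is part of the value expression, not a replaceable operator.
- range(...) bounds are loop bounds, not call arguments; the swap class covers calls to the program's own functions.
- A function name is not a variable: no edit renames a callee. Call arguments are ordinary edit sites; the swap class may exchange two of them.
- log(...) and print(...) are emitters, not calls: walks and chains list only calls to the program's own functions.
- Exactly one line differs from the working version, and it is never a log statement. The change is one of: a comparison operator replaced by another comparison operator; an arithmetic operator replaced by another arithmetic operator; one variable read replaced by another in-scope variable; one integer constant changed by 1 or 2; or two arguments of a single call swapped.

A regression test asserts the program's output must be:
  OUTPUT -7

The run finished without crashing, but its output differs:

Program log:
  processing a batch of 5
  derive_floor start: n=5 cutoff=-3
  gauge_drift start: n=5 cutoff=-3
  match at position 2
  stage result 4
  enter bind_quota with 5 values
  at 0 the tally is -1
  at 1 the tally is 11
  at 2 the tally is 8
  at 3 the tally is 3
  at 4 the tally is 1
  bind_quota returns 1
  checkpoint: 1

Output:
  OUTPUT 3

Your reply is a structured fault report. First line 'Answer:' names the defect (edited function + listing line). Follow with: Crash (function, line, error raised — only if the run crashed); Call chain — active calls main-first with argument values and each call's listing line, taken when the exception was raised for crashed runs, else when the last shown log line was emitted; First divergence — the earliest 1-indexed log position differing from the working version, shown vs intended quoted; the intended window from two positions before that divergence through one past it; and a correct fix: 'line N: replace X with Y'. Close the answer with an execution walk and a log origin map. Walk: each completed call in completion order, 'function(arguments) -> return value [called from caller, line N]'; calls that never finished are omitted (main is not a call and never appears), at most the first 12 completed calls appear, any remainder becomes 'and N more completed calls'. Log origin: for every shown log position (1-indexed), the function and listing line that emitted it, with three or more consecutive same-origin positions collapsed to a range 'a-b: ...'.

Answer: the defect is in derive_floor at line 12.
Core observation: Everything matches until log position 5, which reads 'stage result 4' in place of 'stage result -6'.
Call chain: main.
First divergence: position 5 — shown 'stage result 4', intended 'stage result -6'.
Intended log window:
  3: gauge_drift start: n=5 cutoff=-3
  4: match at position 2
  5: stage result -6
  6: enter bind_quota with 5 values
Execution walk:
  gauge_drift([-1, 12, -3, -5, -2], -3) -> 2  [called from derive_floor, line 10]
  derive_floor([-1, 12, -3, -5, -2], -3) -> 4  [called from main, line 27]
  bind_quota([-1, 12, -3, -5, -2]) -> 1  [called from main, line 29]
Log origins:
  1 — main, line 26
  2 — derive_floor, line 9
  3 — gauge_drift, line 2
  4 — gauge_drift, line 5
  5 — main, line 28
  6 — bind_quota, line 15
  7-11 — bind_quota, line 19
  12 — bind_quota, line 20
  13 — main, line 30
A correct fix: line 12: replace `quota` with `pos`.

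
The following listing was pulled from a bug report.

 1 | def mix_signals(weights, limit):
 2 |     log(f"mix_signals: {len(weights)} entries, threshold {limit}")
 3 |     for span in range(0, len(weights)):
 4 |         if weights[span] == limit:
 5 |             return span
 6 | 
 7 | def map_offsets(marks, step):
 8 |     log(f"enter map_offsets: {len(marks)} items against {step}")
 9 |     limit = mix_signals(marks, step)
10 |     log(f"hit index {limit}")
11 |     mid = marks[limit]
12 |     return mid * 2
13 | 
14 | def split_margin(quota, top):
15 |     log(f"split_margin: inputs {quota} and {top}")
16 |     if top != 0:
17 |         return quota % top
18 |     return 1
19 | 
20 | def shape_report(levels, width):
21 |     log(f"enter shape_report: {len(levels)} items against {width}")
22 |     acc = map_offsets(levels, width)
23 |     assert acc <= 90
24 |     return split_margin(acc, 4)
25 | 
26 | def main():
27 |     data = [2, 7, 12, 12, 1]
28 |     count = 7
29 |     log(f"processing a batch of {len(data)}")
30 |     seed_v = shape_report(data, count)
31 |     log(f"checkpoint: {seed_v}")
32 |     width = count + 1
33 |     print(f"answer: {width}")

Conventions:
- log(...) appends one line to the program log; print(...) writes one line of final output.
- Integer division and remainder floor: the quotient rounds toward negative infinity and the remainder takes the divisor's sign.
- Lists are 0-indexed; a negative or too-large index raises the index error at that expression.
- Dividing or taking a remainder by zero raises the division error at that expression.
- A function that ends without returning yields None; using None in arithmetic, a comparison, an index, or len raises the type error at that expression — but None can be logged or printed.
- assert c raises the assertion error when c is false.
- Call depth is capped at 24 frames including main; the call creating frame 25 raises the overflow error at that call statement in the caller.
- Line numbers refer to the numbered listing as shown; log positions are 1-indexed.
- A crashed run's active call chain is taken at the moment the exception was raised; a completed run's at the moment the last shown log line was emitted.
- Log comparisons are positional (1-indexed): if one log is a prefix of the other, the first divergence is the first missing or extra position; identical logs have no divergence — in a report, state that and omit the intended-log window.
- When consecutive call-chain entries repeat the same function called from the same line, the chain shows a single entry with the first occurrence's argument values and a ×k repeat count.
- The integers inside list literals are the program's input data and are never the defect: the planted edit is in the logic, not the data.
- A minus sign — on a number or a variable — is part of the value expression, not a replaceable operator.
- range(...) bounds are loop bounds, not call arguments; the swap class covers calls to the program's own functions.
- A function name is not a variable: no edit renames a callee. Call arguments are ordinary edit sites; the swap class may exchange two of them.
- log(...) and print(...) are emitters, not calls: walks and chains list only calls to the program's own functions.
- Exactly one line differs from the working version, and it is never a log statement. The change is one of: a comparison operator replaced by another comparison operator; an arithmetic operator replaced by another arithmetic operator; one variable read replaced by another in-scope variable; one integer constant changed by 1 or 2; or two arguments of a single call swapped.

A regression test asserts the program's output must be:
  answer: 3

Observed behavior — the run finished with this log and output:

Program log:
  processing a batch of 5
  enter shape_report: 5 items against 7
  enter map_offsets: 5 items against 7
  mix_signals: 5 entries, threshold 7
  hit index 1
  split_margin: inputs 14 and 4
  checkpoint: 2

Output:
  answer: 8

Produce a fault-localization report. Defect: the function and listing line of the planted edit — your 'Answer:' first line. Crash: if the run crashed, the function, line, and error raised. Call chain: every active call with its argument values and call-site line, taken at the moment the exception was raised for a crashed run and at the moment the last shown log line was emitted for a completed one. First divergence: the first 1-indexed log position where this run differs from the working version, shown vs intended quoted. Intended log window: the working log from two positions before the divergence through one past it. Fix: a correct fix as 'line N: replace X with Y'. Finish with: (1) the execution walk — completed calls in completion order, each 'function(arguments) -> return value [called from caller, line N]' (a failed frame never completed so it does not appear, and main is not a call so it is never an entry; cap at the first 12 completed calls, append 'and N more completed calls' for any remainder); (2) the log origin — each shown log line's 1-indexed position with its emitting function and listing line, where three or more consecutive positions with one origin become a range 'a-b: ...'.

Answer: the defect is in main at line 32.
Core observation: Log streams are identical — the defect surfaces only in the printed output.
Call chain: main.
First divergence: none — the logs agree in full.
Execution walk:
  mix_signals([2, 7, 12, 12, 1], 7) -> 1  [called from map_offsets, line 9]
  map_offsets([2, 7, 12, 12, 1], 7) -> 14  [called from shape_report, line 22]
  split_margin(14, 4) -> 2  [called from shape_report, line 24]
  shape_report([2, 7, 12, 12, 1], 7) -> 2  [called from main, line 30]
Log line origins:
  1: logged in main at line 29
  2: logged in shape_report at line 21
  3: logged in map_offsets at line 8
  4: logged in mix_signals at line 2
  5: logged in map_offsets at line 10
  6: logged in split_margin at line 15
  7: logged in main at line 31
A correct fix: line 32: replace `count` with `seed_v`.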